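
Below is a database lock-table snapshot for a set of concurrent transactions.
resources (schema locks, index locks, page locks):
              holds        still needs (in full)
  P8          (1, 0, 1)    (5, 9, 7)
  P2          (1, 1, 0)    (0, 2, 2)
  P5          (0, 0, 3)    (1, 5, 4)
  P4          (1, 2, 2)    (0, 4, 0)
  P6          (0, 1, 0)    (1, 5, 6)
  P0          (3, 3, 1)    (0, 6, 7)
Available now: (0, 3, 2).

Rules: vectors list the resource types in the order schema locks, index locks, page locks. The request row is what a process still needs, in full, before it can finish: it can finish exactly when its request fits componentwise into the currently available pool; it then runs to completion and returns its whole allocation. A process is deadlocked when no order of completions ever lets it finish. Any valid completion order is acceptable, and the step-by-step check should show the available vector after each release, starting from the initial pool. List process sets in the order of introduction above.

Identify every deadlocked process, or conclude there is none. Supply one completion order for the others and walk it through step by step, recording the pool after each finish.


The deadlocked set is empty.
Key observation: P2 leads a chain of completions in which each release enables another process.
A valid finishing order for the others: P2, P4, P5, P6, P0, P8. Verifying each step:
  pool = (0, 3, 2)
  run P2 (needs (0, 2, 2), free (0, 3, 2)); after release of (1, 1, 0) the pool is (1, 4, 2)
  run P4 (needs (0, 4, 0), free (1, 4, 2)); after release of (1, 2, 2) the pool is (2, 6, 4)
  run P5 (needs (1, 5, 4), free (2, 6, 4)); after release of (0, 0, 3) the pool is (2, 6, 7)
  run P6 (needs (1, 5, 6), free (2, 6, 7)); after release of (0, 1, 0) the pool is (2, 7, 7)
  run P0 (needs (0, 6, 7), free (2, 7, 7)); after release of (3, 3, 1) the pool is (5, 10, 8)
  run P8 (needs (5, 9, 7), free (5, 10, 8)); after release of (1, 0, 1) the pool is (6, 10, 9)


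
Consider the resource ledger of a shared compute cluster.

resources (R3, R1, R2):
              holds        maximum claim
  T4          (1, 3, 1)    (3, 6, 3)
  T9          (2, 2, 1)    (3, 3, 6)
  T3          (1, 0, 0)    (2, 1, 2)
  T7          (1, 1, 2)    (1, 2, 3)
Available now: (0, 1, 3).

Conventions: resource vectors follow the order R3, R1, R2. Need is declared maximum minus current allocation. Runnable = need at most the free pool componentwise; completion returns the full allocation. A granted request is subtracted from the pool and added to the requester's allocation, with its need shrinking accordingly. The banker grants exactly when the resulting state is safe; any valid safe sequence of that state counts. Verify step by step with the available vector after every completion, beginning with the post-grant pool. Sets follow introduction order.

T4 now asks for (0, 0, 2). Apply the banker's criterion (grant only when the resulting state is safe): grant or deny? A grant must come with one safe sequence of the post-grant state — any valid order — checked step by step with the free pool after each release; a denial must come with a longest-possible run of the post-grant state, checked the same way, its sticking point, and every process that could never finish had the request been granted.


DENY: after the grant no complete ordering would exist.
Key observation: after T7, T3 the pool peaks at (2, 2, 3), and each blocked process is short somewhere: T4 on R1; T9 on R2.
Pretend the grant happened; the run T7, T3 goes as far as possible. Check, step by step:
  pool = (0, 1, 1)
  T7 needs (0, 1, 1) <= (0, 1, 1) -> finishes; pool += (1, 1, 2) = (1, 2, 3)
  T3 needs (1, 1, 2) <= (1, 2, 3) -> finishes; pool += (1, 0, 0) = (2, 2, 3)
  T4 still needs (2, 3, 0) but only (2, 2, 3) is free — short on R1
  T9 still needs (1, 1, 5) but only (2, 2, 3) is free — short on R2
Had the request been granted, T4 and T9 could never finish.


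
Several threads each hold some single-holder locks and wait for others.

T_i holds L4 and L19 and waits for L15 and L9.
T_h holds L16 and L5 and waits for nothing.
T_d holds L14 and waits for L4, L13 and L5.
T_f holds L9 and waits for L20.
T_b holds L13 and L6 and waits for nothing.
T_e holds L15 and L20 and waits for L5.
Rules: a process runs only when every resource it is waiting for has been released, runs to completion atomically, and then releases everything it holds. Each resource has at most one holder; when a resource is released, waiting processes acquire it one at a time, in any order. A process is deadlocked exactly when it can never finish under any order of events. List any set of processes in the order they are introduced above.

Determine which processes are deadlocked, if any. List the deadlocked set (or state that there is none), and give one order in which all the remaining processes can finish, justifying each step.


Nothing here is deadlocked.
Key observation: there is no circular wait here — follow any chain and it reaches a process that is free to run now.
A valid finishing order for the others: T_h, T_e, T_f, T_b, T_i, T_d.
Verifying each step:
  T_h: no waits; runs immediately, freeing L16 and L5
  T_e waits on L5 — all released -> runs and releases L15 and L20
  T_f waits on L20 — all released -> runs and releases L9
  T_b: no waits; runs immediately, freeing L13 and L6
  T_i waits on L15 and L9 — all released -> runs and releases L4 and L19
  T_d waits on L4, L13 and L5 — all released -> runs and releases L14


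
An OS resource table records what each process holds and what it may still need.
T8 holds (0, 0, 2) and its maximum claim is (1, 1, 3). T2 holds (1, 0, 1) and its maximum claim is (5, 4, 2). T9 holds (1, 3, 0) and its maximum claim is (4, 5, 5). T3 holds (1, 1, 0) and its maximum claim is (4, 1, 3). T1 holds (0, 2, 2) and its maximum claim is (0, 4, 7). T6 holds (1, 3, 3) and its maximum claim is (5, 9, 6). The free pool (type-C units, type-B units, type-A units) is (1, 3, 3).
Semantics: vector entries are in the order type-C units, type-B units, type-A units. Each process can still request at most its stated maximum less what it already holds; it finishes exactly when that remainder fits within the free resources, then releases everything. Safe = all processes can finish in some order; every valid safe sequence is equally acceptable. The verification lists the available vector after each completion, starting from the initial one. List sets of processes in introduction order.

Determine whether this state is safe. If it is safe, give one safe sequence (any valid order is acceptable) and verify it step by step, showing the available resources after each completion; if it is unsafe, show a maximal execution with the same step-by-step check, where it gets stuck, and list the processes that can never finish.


The state is UNSAFE.
Key observation: type-C units is the bottleneck — with T8, T1 done the pool holds (1, 5, 7), short of every remaining need.
Going as far as possible: T8, T1; after that, nothing fits. Check, step by step:
  pool = (1, 3, 3)
  run T8 (needs (1, 1, 1), free (1, 3, 3)); after release of (0, 0, 2) the pool is (1, 3, 5)
  run T1 (needs (0, 2, 5), free (1, 3, 5)); after release of (0, 2, 2) the pool is (1, 5, 7)
  T2 still needs (4, 4, 1) but only (1, 5, 7) is free — short on type-C units
  T9 still needs (3, 2, 5) but only (1, 5, 7) is free — short on type-C units
  T3 still needs (3, 0, 3) but only (1, 5, 7) is free — short on type-C units
  T6 still needs (4, 6, 3) but only (1, 5, 7) is free — short on type-C units and type-B units
Permanently blocked: T2, T9, T3 and T6.


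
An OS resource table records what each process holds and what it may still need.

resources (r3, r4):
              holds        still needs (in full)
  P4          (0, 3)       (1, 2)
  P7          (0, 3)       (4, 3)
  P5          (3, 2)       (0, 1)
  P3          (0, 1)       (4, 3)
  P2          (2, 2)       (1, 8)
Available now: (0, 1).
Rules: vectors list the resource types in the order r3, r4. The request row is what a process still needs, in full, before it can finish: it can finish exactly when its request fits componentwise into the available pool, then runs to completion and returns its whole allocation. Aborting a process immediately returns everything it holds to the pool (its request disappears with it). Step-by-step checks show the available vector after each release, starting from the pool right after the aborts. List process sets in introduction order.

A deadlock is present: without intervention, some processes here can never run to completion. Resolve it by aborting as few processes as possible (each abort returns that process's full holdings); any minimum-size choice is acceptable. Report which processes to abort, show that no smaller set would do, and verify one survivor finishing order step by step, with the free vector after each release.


Minimum abort set: P7.
Key observation: P2 could never have finished before the abort; with (0, 3) returned by P7, it fits at step 3.
No smaller set exists: with zero aborts the deadlock remains.
The survivors complete as P5, P4, P2, P3. Check, step by step (starting from the post-abort pool):
  pool = (0, 4)
  run P5 (needs (0, 1), free (0, 4)); after release of (3, 2) the pool is (3, 6)
  run P4 (needs (1, 2), free (3, 6)); after release of (0, 3) the pool is (3, 9)
  run P2 (needs (1, 8), free (3, 9)); after release of (2, 2) the pool is (5, 11)
  run P3 (needs (4, 3), free (5, 11)); after release of (0, 1) the pool is (5, 12)


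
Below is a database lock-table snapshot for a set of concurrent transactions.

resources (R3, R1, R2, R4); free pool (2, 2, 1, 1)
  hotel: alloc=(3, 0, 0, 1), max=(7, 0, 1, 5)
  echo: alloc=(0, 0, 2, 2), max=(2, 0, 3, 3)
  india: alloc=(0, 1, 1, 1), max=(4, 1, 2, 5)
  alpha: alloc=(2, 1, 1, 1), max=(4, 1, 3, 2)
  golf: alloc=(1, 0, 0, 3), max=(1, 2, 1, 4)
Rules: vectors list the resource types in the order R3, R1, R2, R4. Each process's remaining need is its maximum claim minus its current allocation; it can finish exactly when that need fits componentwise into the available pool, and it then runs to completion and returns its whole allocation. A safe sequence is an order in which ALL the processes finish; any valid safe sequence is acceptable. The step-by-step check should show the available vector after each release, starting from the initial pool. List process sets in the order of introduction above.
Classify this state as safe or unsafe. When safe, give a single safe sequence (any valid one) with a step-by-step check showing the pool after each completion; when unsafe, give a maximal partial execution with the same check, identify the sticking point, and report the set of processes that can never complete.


SAFE, for example via the order echo, alpha, golf, india, hotel.
Key observation: echo is the earliest step where a requested resource binds exactly: need (2, 0, 1, 1), pool (2, 2, 1, 1) at its turn.
Check, step by step:
  pool = (2, 2, 1, 1)
  echo needs (2, 0, 1, 1) <= (2, 2, 1, 1) -> finishes; pool += (0, 0, 2, 2) = (2, 2, 3, 3)
  alpha needs (2, 0, 2, 1) <= (2, 2, 3, 3) -> finishes; pool += (2, 1, 1, 1) = (4, 3, 4, 4)
  golf needs (0, 2, 1, 1) <= (4, 3, 4, 4) -> finishes; pool += (1, 0, 0, 3) = (5, 3, 4, 7)
  india needs (4, 0, 1, 4) <= (5, 3, 4, 7) -> finishes; pool += (0, 1, 1, 1) = (5, 4, 5, 8)
  hotel needs (4, 0, 1, 4) <= (5, 4, 5, 8) -> finishes; pool += (3, 0, 0, 1) = (8, 4, 5, 9)


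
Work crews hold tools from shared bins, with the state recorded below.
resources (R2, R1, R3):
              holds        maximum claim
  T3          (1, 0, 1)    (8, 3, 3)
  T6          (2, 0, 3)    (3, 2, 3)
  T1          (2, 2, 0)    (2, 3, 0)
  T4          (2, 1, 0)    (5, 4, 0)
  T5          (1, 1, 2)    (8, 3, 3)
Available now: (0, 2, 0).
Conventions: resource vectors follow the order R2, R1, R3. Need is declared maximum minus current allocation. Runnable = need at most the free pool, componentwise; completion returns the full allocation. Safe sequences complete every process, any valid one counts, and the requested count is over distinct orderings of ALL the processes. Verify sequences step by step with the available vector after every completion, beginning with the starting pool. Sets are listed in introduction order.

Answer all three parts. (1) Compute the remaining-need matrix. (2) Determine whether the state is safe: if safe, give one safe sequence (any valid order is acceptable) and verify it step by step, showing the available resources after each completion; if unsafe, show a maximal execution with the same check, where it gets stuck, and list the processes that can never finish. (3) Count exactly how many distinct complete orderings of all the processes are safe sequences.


(1) Outstanding need per process (order R2, R1, R3):
  T3: (7, 3, 2)
  T6: (1, 2, 0)
  T1: (0, 1, 0)
  T4: (3, 3, 0)
  T5: (7, 2, 1)
(2) The state is UNSAFE.
Key observation: after T1, T6, T4 complete, (6, 5, 3) is the best the pool ever gets, yet each leftover process wants more R2.
A maximal execution: T1, T6, T4 — then nothing else fits. Step-by-step check:
  pool = (0, 2, 0)
  T1 needs (0, 1, 0) <= (0, 2, 0) -> finishes; pool += (2, 2, 0) = (2, 4, 0)
  T6 needs (1, 2, 0) <= (2, 4, 0) -> finishes; pool += (2, 0, 3) = (4, 4, 3)
  T4 needs (3, 3, 0) <= (4, 4, 3) -> finishes; pool += (2, 1, 0) = (6, 5, 3)
  T3 cannot run: need (7, 3, 2) vs free (6, 5, 3) (insufficient R2)
  T5 cannot run: need (7, 2, 1) vs free (6, 5, 3) (insufficient R2)
Permanently blocked: T3 and T5.
(3) The exact count: 0 of the possible complete orderings are safe sequences.


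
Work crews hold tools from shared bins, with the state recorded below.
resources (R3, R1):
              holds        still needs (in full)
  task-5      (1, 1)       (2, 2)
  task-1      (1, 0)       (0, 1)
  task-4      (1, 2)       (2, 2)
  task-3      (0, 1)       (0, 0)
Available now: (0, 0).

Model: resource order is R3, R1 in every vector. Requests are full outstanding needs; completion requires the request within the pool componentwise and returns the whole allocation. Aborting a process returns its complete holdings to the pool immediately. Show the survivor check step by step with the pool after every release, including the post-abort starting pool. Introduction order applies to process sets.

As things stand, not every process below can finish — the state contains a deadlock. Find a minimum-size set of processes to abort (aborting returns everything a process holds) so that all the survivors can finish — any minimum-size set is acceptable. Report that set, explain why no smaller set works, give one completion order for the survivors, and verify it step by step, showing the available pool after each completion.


Minimum abort set: task-4.
Key observation: task-5 was stuck for good until task-4 gave back (1, 2); in the order shown it finishes at step 2.
Minimality: the empty abort set fails — the state is deadlocked as it stands.
The survivors complete as task-1, task-5, task-3. Check, step by step (starting from the post-abort pool):
  pool = (1, 2)
  run task-1 (needs (0, 1), free (1, 2)); after release of (1, 0) the pool is (2, 2)
  run task-5 (needs (2, 2), free (2, 2)); after release of (1, 1) the pool is (3, 3)
  run task-3 (needs (0, 0), free (3, 3)); after release of (0, 1) the pool is (3, 4)


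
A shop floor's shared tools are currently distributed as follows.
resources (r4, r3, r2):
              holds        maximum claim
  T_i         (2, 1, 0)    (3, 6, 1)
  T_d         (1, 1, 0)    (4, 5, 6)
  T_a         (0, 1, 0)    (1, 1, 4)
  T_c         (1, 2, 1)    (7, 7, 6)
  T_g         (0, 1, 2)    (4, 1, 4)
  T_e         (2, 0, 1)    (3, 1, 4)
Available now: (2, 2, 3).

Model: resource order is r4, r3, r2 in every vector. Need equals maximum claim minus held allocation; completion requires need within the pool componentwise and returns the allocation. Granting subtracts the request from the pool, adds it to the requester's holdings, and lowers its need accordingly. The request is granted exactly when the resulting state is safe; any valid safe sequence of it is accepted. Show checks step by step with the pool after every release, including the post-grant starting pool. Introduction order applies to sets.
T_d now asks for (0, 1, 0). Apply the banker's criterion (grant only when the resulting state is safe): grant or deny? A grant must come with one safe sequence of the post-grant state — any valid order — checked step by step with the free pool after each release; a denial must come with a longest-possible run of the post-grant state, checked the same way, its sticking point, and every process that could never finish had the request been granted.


GRANT: granting preserves safety; a valid post-grant sequence is T_e, T_g, T_a, T_d, T_i, T_c.
Key observation: the grant leaves (2, 1, 3) free — enough for T_e, whose release restarts the cascade.
Step-by-step check of the post-grant state:
  pool = (2, 1, 3)
  T_e needs (1, 1, 3) <= (2, 1, 3) -> finishes; pool += (2, 0, 1) = (4, 1, 4)
  T_g needs (4, 0, 2) <= (4, 1, 4) -> finishes; pool += (0, 1, 2) = (4, 2, 6)
  T_a needs (1, 0, 4) <= (4, 2, 6) -> finishes; pool += (0, 1, 0) = (4, 3, 6)
  T_d needs (3, 3, 6) <= (4, 3, 6) -> finishes; pool += (1, 2, 0) = (5, 5, 6)
  T_i needs (1, 5, 1) <= (5, 5, 6) -> finishes; pool += (2, 1, 0) = (7, 6, 6)
  T_c needs (6, 5, 5) <= (7, 6, 6) -> finishes; pool += (1, 2, 1) = (8, 8, 7)


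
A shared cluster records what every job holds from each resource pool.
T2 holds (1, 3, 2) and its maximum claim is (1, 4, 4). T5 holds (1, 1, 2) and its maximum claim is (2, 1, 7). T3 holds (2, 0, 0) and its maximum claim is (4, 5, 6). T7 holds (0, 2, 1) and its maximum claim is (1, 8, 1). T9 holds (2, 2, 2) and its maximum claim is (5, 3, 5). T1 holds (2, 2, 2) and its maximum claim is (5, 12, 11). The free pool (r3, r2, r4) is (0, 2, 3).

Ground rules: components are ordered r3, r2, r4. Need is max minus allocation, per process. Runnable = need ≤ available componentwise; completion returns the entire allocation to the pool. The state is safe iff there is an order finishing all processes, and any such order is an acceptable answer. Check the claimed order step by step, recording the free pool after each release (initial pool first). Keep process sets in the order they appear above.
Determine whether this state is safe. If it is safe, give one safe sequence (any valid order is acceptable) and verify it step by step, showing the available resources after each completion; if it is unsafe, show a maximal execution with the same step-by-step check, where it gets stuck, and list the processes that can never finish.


The state is SAFE; one workable sequence: T2, T5, T3, T7, T9, T1.
Key observation: reading the order forward, T5 is the first process whose need (1, 0, 5) meets the free pool (1, 5, 5) exactly on a resource it requests.
Verifying each step:
  pool = (0, 2, 3)
  run T2 (needs (0, 1, 2), free (0, 2, 3)); after release of (1, 3, 2) the pool is (1, 5, 5)
  run T5 (needs (1, 0, 5), free (1, 5, 5)); after release of (1, 1, 2) the pool is (2, 6, 7)
  run T3 (needs (2, 5, 6), free (2, 6, 7)); after release of (2, 0, 0) the pool is (4, 6, 7)
  run T7 (needs (1, 6, 0), free (4, 6, 7)); after release of (0, 2, 1) the pool is (4, 8, 8)
  run T9 (needs (3, 1, 3), free (4, 8, 8)); after release of (2, 2, 2) the pool is (6, 10, 10)
  run T1 (needs (3, 10, 9), free (6, 10, 10)); after release of (2, 2, 2) the pool is (8, 12, 12)


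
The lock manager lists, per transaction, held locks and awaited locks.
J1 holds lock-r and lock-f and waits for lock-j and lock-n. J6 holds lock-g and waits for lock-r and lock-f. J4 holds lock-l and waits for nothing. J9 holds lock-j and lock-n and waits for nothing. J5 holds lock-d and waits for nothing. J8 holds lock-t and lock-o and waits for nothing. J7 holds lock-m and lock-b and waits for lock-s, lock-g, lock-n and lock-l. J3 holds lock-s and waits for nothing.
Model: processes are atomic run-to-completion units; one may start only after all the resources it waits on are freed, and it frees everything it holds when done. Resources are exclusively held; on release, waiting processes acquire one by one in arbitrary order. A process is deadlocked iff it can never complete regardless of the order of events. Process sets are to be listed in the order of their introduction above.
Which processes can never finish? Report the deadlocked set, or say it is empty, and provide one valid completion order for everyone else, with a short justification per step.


No process is deadlocked.
Key observation: although several processes wait, no cycle exists — each chain bottoms out at a free runner.
One completion order for the rest: J9, J1, J3, J5, J8, J6, J4, J7.
Verifying each step:
  run J9 (it waits on nothing); releases lock-j and lock-n
  run J1 (all its waits — lock-j and lock-n — are resolved); releases lock-r and lock-f
  run J3 (it waits on nothing); releases lock-s
  run J5 (it waits on nothing); releases lock-d
  run J8 (it waits on nothing); releases lock-t and lock-o
  run J6 (all its waits — lock-r and lock-f — are resolved); releases lock-g
  run J4 (it waits on nothing); releases lock-l
  run J7 (all its waits — lock-s, lock-g, lock-n and lock-l — are resolved); releases lock-m and lock-b


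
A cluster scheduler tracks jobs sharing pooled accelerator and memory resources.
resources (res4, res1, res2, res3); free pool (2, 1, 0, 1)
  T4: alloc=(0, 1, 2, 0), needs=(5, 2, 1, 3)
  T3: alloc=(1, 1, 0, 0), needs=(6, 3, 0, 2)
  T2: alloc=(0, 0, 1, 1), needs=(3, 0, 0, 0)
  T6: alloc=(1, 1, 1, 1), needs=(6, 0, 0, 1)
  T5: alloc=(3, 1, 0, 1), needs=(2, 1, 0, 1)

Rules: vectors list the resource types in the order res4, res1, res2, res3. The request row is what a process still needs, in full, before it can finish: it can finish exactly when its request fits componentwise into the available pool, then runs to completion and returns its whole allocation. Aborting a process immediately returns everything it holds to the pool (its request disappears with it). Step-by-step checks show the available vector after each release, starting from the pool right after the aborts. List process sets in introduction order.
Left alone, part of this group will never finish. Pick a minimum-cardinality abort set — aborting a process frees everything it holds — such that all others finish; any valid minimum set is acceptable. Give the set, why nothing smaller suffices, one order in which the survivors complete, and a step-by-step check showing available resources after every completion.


Minimum abort set: T3.
Key observation: the deadlocked T6 becomes finishable only because T3 released (1, 1, 0, 0); it completes at step 3 below.
No smaller set exists: with zero aborts the deadlock remains.
The survivors complete as T5, T2, T6, T4. Walking it through (starting from the post-abort pool):
  pool = (3, 2, 0, 1)
  run T5 (needs (2, 1, 0, 1), free (3, 2, 0, 1)); after release of (3, 1, 0, 1) the pool is (6, 3, 0, 2)
  run T2 (needs (3, 0, 0, 0), free (6, 3, 0, 2)); after release of (0, 0, 1, 1) the pool is (6, 3, 1, 3)
  run T6 (needs (6, 0, 0, 1), free (6, 3, 1, 3)); after release of (1, 1, 1, 1) the pool is (7, 4, 2, 4)
  run T4 (needs (5, 2, 1, 3), free (7, 4, 2, 4)); after release of (0, 1, 2, 0) the pool is (7, 5, 4, 4)


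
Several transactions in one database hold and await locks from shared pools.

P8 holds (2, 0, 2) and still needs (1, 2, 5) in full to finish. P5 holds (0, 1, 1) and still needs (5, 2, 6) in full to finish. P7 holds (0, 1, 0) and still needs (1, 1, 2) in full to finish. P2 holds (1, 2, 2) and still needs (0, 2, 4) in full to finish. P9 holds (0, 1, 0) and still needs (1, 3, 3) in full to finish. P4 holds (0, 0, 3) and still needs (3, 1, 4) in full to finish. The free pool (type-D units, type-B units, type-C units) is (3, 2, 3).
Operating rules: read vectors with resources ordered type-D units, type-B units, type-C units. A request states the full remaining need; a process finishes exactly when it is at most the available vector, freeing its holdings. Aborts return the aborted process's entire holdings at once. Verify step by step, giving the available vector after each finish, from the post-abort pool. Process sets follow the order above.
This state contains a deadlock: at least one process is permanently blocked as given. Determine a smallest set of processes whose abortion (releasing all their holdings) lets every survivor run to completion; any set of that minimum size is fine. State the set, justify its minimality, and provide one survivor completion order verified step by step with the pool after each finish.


Abort P8.
Key observation: aborting P8 returns (2, 0, 2), and P4 — hopeless before — runs at step 1 with the returned capacity in the pool.
Why nothing smaller works: aborting no one leaves the state deadlocked as given.
Survivors finish in the order: P4, P2, P7, P9, P5. Verifying each step (pool after the aborts first):
  pool = (5, 2, 5)
  P4: need (3, 1, 4) fits (5, 2, 5); releases (0, 0, 3), pool now (5, 2, 8)
  P2: need (0, 2, 4) fits (5, 2, 8); releases (1, 2, 2), pool now (6, 4, 10)
  P7: need (1, 1, 2) fits (6, 4, 10); releases (0, 1, 0), pool now (6, 5, 10)
  P9: need (1, 3, 3) fits (6, 5, 10); releases (0, 1, 0), pool now (6, 6, 10)
  P5: need (5, 2, 6) fits (6, 6, 10); releases (0, 1, 1), pool now (6, 7, 11)


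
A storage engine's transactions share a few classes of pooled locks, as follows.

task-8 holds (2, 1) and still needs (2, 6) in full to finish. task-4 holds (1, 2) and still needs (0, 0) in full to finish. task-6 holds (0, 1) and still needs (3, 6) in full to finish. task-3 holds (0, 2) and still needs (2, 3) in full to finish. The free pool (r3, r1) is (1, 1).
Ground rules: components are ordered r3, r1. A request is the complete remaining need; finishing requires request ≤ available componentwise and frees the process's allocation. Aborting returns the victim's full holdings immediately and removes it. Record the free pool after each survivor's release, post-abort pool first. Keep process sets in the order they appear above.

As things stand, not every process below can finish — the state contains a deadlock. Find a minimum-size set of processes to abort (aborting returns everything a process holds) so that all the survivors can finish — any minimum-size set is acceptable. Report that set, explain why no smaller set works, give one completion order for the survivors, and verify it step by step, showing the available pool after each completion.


The answer: abort task-6.
Key observation: task-8 was stuck for good until task-6 gave back (0, 1); in the order shown it finishes at step 3.
Minimality: the empty abort set fails — the state is deadlocked as it stands.
The survivors complete as task-4, task-3, task-8. Step-by-step check (starting from the post-abort pool):
  pool = (1, 2)
  task-4: need (0, 0) fits (1, 2); releases (1, 2), pool now (2, 4)
  task-3: need (2, 3) fits (2, 4); releases (0, 2), pool now (2, 6)
  task-8: need (2, 6) fits (2, 6); releases (2, 1), pool now (4, 7)


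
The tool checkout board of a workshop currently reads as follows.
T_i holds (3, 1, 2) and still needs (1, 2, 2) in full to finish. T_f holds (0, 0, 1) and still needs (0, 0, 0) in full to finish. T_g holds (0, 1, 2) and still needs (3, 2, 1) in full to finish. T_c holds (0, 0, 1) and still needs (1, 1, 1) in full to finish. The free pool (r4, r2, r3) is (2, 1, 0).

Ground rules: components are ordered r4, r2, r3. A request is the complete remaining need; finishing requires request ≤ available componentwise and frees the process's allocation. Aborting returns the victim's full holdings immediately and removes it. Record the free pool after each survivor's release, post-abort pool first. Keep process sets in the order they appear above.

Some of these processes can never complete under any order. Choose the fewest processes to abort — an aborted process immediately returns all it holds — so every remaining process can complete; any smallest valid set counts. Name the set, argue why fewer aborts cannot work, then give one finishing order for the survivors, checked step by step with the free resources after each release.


The answer: abort T_i.
Key observation: aborting T_i returns (3, 1, 2), and T_g — hopeless before — runs at step 2 with the returned capacity in the pool.
No smaller set exists: with zero aborts the deadlock remains.
The survivors complete as T_c, T_g, T_f. Step-by-step check (starting from the post-abort pool):
  pool = (5, 2, 2)
  T_c: need (1, 1, 1) fits (5, 2, 2); releases (0, 0, 1), pool now (5, 2, 3)
  T_g: need (3, 2, 1) fits (5, 2, 3); releases (0, 1, 2), pool now (5, 3, 5)
  T_f: need (0, 0, 0) fits (5, 3, 5); releases (0, 0, 1), pool now (5, 3, 6)


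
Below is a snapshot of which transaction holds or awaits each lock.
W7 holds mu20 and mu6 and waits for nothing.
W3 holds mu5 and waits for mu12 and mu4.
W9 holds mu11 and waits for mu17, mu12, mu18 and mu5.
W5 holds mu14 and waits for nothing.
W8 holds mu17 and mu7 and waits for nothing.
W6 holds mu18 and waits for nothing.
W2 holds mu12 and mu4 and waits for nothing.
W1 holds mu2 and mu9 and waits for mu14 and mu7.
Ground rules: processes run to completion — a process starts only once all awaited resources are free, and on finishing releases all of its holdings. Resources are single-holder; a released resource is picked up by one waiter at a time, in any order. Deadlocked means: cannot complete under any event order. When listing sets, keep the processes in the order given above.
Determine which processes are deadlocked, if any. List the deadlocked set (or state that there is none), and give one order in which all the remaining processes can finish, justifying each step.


Nothing here is deadlocked.
Key observation: the wait relation is loop-free; peeling off processes with no waits unwinds the whole state.
The rest can finish in the order W6, W5, W8, W2, W3, W7, W9, W1.
Check, step by step:
  run W6 (it waits on nothing); releases mu18
  run W5 (it waits on nothing); releases mu14
  run W8 (it waits on nothing); releases mu17 and mu7
  run W2 (it waits on nothing); releases mu12 and mu4
  run W3 (all its waits — mu12 and mu4 — are resolved); releases mu5
  run W7 (it waits on nothing); releases mu20 and mu6
  run W9 (all its waits — mu17, mu12, mu18 and mu5 — are resolved); releases mu11
  run W1 (all its waits — mu14 and mu7 — are resolved); releases mu2 and mu9


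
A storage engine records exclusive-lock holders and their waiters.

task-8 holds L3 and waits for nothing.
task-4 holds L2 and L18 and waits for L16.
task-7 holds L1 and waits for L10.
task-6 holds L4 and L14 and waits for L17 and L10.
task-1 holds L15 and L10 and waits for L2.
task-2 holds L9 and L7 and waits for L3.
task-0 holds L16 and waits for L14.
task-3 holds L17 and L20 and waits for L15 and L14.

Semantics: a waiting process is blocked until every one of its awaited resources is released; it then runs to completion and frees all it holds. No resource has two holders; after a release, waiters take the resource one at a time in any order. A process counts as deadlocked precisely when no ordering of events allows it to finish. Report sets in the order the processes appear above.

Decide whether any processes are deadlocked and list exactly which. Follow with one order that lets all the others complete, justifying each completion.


Deadlocked set: task-4, task-7, task-6, task-1, task-0 and task-3.
Key observation: the waits loop around task-4 -> task-0 -> task-6 -> task-1 -> task-4 with no way out; task-3 is caught in further circular waits and task-7 waits into the deadlock from upstream.
A valid finishing order for the others: task-8, task-2.
Step-by-step check:
  run task-8 (it waits on nothing); releases L3
  task-2: everything it awaited (L3) is free; runs, freeing L9 and L7


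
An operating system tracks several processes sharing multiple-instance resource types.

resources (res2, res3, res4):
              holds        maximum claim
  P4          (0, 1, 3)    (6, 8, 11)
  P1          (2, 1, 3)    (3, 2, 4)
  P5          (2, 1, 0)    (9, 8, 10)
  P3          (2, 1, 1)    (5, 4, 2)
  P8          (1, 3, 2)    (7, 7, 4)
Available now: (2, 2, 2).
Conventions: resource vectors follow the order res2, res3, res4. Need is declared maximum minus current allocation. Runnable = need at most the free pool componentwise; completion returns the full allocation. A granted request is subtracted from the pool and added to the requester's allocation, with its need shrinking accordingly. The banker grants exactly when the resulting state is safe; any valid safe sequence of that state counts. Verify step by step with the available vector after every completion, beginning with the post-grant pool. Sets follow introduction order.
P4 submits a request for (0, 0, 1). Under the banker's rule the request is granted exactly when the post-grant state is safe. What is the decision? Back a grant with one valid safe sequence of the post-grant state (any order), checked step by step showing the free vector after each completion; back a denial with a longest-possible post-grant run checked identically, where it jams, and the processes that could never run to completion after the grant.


GRANT — the state after the grant stays safe, e.g. via P1, P3, P8, P4, P5.
Key observation: post-grant, (2, 2, 1) remains, and an order beginning with P1 completes everyone.
Step-by-step check of the post-grant state:
  pool = (2, 2, 1)
  P1: need (1, 1, 1) fits (2, 2, 1); releases (2, 1, 3), pool now (4, 3, 4)
  P3: need (3, 3, 1) fits (4, 3, 4); releases (2, 1, 1), pool now (6, 4, 5)
  P8: need (6, 4, 2) fits (6, 4, 5); releases (1, 3, 2), pool now (7, 7, 7)
  P4: need (6, 7, 7) fits (7, 7, 7); releases (0, 1, 4), pool now (7, 8, 11)
  P5: need (7, 7, 10) fits (7, 8, 11); releases (2, 1, 0), pool now (9, 9, 11)


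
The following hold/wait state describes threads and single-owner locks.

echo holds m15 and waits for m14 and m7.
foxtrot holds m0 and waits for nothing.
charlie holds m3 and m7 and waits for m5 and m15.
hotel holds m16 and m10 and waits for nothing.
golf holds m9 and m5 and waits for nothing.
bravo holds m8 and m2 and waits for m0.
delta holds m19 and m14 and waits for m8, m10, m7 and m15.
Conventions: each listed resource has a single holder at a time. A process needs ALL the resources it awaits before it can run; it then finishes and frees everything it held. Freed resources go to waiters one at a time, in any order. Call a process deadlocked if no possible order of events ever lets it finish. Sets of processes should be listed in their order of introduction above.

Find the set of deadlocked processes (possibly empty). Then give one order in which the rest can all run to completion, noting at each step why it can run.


Deadlocked: echo, charlie and delta.
Key observation: echo -> charlie -> echo is a circular wait — nothing in it can go first; delta is caught in further circular waits.
The rest can finish in the order foxtrot, golf, hotel, bravo.
Walking it through:
  foxtrot: no waits; runs immediately, freeing m0
  golf: no waits; runs immediately, freeing m9 and m5
  hotel: no waits; runs immediately, freeing m16 and m10
  run bravo (all its waits — m0 — are resolved); releases m8 and m2


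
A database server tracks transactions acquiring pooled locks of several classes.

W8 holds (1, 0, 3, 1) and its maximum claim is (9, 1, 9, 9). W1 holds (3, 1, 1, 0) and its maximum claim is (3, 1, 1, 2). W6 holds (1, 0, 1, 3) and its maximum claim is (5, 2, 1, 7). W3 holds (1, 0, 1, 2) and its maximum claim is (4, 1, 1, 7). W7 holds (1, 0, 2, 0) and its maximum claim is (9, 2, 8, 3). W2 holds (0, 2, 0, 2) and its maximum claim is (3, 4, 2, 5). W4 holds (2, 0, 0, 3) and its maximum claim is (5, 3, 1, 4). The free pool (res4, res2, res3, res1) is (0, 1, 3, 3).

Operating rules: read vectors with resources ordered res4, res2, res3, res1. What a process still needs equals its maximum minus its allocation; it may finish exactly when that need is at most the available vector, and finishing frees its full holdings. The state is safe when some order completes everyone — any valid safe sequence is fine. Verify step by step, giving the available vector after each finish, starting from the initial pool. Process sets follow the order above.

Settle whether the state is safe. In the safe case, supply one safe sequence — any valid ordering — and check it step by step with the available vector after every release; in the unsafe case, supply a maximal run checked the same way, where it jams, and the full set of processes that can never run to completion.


UNSAFE — no complete ordering exists.
Key observation: res4 is the bottleneck — with W1, W2, W4, W3, W6 done the pool holds (7, 4, 6, 13), short of every remaining need.
Going as far as possible: W1, W2, W4, W3, W6; after that, nothing fits. Step-by-step check:
  pool = (0, 1, 3, 3)
  W1 needs (0, 0, 0, 2) <= (0, 1, 3, 3) -> finishes; pool += (3, 1, 1, 0) = (3, 2, 4, 3)
  W2 needs (3, 2, 2, 3) <= (3, 2, 4, 3) -> finishes; pool += (0, 2, 0, 2) = (3, 4, 4, 5)
  W4 needs (3, 3, 1, 1) <= (3, 4, 4, 5) -> finishes; pool += (2, 0, 0, 3) = (5, 4, 4, 8)
  W3 needs (3, 1, 0, 5) <= (5, 4, 4, 8) -> finishes; pool += (1, 0, 1, 2) = (6, 4, 5, 10)
  W6 needs (4, 2, 0, 4) <= (6, 4, 5, 10) -> finishes; pool += (1, 0, 1, 3) = (7, 4, 6, 13)
  blocked: W8 wants (8, 1, 6, 8), pool (7, 4, 6, 13) — not enough res4
  blocked: W7 wants (8, 2, 6, 3), pool (7, 4, 6, 13) — not enough res4
Never able to finish: W8 and W7.


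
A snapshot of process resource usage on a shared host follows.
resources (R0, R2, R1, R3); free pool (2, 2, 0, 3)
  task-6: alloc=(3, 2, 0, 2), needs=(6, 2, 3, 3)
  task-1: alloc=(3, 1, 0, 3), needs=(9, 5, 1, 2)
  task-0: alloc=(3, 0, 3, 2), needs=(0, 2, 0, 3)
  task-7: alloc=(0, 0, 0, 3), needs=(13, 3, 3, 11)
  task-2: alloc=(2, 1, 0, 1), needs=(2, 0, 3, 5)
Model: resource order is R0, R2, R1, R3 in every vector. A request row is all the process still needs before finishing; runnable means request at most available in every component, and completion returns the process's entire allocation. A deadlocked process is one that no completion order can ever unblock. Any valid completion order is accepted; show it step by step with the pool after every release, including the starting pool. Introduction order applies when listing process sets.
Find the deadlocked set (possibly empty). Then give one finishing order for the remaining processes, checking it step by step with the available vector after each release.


No process is deadlocked.
Key observation: the pool covers task-0 at once, and every later process fits after earlier releases.
A valid finishing order for the others: task-0, task-2, task-6, task-1, task-7. Check, step by step:
  pool = (2, 2, 0, 3)
  task-0 needs (0, 2, 0, 3) <= (2, 2, 0, 3) -> finishes; pool += (3, 0, 3, 2) = (5, 2, 3, 5)
  task-2 needs (2, 0, 3, 5) <= (5, 2, 3, 5) -> finishes; pool += (2, 1, 0, 1) = (7, 3, 3, 6)
  task-6 needs (6, 2, 3, 3) <= (7, 3, 3, 6) -> finishes; pool += (3, 2, 0, 2) = (10, 5, 3, 8)
  task-1 needs (9, 5, 1, 2) <= (10, 5, 3, 8) -> finishes; pool += (3, 1, 0, 3) = (13, 6, 3, 11)
  task-7 needs (13, 3, 3, 11) <= (13, 6, 3, 11) -> finishes; pool += (0, 0, 0, 3) = (13, 6, 3, 14)


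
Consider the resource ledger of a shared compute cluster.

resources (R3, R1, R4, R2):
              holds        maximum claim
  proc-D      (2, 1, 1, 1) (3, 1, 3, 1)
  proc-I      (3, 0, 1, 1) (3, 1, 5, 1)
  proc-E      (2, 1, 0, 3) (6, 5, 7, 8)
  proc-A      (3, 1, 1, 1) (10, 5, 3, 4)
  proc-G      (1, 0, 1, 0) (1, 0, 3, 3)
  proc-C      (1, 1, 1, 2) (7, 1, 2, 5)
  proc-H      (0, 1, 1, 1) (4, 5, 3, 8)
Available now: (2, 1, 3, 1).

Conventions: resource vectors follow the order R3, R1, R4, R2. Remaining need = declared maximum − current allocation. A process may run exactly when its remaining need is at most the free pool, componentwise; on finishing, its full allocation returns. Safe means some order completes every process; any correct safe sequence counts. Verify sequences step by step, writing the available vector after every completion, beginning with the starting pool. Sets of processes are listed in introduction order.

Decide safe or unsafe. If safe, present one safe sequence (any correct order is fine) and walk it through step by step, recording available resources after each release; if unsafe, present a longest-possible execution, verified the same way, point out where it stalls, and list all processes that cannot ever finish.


UNSAFE.
Key observation: R1 is the bottleneck — with proc-D, proc-I, proc-C, proc-G done the pool holds (9, 3, 7, 5), short of every remaining need.
A maximal execution: proc-D, proc-I, proc-C, proc-G — then nothing else fits. Step-by-step check:
  pool = (2, 1, 3, 1)
  proc-D needs (1, 0, 2, 0) <= (2, 1, 3, 1) -> finishes; pool += (2, 1, 1, 1) = (4, 2, 4, 2)
  proc-I needs (0, 1, 4, 0) <= (4, 2, 4, 2) -> finishes; pool += (3, 0, 1, 1) = (7, 2, 5, 3)
  proc-C needs (6, 0, 1, 3) <= (7, 2, 5, 3) -> finishes; pool += (1, 1, 1, 2) = (8, 3, 6, 5)
  proc-G needs (0, 0, 2, 3) <= (8, 3, 6, 5) -> finishes; pool += (1, 0, 1, 0) = (9, 3, 7, 5)
  proc-E still needs (4, 4, 7, 5) but only (9, 3, 7, 5) is free — short on R1
  proc-A still needs (7, 4, 2, 3) but only (9, 3, 7, 5) is free — short on R1
  proc-H still needs (4, 4, 2, 7) but only (9, 3, 7, 5) is free — short on R1 and R2
Permanently blocked: proc-E, proc-A and proc-H.
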